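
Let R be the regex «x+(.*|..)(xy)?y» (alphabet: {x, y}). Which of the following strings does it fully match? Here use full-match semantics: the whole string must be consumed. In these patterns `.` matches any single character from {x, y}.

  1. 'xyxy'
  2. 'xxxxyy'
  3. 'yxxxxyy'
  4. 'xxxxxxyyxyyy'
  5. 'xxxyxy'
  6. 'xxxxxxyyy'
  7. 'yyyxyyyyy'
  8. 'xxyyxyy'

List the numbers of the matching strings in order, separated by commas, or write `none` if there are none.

1, 2, 4, 5, 6, 8

1 → match
2 → match
3 → no match — must start with 'x'
4 → match
5 → match
6 → match
7 → no match — must start with 'x'
8 → match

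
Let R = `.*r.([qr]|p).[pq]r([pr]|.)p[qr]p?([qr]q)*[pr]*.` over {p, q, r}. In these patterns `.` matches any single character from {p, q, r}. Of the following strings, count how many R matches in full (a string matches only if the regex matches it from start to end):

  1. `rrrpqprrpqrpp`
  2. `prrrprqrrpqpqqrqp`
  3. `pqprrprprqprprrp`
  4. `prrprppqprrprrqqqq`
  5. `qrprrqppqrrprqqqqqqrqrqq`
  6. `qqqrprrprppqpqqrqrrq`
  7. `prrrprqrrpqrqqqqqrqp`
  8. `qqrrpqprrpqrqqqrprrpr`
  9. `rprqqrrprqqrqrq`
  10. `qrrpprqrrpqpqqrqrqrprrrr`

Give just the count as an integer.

10

1 → match
2 → match
3 → match
4 → match
5 → match
6 → match
7 → match
8 → match
9 → match
10 → match
Total matched: 10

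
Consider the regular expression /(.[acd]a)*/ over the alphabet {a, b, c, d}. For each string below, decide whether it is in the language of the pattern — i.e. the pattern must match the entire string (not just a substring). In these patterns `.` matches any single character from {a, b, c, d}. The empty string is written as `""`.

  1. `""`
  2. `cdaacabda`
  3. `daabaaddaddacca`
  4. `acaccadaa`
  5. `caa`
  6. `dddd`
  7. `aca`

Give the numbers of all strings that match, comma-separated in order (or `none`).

1, 2, 3, 4, 5, 7

1 → match
2 → match
3 → match
4 → match
5 → match
6 → no match
7 → match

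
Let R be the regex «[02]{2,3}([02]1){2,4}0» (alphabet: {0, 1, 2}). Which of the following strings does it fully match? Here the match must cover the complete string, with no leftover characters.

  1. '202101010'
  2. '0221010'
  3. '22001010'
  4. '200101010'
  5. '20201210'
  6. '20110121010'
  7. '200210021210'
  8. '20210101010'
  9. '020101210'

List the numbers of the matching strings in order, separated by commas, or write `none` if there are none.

1 → match
2 → match
3 → match
4 → match
5 → match
6 → no match
7 → no match
8 → match
9 → match

1, 2, 3, 4, 5, 8, 9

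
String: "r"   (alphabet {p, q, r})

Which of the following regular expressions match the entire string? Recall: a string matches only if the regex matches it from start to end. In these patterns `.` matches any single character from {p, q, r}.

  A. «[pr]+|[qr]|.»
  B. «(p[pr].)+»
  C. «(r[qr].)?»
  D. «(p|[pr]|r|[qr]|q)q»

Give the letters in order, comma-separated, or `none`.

A → match
B → no match — must start with "p"
C → no match
D → no match — must end with "q"

A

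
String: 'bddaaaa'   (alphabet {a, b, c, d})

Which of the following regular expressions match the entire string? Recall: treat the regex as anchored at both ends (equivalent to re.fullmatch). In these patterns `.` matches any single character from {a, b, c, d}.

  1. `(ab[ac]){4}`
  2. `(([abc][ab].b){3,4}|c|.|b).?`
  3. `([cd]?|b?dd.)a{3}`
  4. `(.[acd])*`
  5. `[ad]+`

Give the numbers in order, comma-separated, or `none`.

1 → no match — must start with 'ab'
2 → no match
3 → match
4 → no match
5 → no match

3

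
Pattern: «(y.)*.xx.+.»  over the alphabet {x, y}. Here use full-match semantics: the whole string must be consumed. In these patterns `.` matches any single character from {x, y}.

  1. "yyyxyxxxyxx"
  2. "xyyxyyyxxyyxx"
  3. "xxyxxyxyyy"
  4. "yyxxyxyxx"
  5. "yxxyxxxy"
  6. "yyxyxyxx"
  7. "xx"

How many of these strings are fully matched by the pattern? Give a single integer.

1 → match
2 → no match
3 → no match
4 → no match
5 → match
6 → no match
7 → no match
Total matched: 2

2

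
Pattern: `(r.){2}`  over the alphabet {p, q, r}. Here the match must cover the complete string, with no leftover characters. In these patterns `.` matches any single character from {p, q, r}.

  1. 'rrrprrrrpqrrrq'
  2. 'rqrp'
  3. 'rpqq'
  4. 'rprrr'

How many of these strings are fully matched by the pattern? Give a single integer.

1

1 → no match
2. 'rqrp' → match
3. 'rpqq' → no match
4. 'rprrr' → no match
Total matched: 1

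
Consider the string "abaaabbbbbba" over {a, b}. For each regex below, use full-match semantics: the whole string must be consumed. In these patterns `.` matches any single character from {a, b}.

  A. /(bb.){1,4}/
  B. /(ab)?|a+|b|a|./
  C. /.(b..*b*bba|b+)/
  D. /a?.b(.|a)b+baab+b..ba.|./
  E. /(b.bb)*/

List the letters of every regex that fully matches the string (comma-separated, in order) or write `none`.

C

A → no match — must start with "bb"
B → no match
C → match
D → no match
E → no match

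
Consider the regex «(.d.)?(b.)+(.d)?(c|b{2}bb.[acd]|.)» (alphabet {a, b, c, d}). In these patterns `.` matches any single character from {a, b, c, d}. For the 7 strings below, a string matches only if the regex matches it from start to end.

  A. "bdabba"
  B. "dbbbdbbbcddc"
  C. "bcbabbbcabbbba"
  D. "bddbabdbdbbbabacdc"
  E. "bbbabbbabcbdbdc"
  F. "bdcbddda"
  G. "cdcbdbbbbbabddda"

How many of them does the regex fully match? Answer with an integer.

A → match
B → no match
C → no match
D → match
E → match
F → match
G → match
Total matched: 5

5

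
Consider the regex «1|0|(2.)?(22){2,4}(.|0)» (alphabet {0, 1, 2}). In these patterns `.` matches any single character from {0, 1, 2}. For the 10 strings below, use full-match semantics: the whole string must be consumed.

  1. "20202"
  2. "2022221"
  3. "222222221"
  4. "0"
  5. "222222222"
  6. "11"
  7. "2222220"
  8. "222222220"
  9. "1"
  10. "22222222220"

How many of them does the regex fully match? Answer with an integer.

8

1 → no match
2 → match
3 → match
4 → match
5 → match
6 → no match
7 → match
8 → match
9 → match
10 → match
Total matched: 8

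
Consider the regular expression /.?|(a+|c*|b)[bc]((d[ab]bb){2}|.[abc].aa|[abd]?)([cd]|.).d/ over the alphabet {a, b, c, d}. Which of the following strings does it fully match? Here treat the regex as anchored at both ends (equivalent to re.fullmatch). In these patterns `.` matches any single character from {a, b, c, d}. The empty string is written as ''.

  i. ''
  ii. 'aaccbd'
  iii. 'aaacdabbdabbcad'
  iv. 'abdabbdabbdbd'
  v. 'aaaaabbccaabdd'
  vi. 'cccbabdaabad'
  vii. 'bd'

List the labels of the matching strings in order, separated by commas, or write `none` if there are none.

i, ii, iii, iv, v, vi

i. '' → match
ii. 'aaccbd' → match
iii → match
iv → match
v → match
vi. 'cccbabdaabad' → match
vii. 'bd' → no match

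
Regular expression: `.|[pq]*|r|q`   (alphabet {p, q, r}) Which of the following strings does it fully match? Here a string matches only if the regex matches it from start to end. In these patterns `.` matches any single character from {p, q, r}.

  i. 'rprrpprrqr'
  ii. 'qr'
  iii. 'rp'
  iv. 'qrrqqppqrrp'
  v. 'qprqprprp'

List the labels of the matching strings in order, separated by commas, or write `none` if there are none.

i → no match
ii → no match
iii → no match
iv → no match
v → no match

none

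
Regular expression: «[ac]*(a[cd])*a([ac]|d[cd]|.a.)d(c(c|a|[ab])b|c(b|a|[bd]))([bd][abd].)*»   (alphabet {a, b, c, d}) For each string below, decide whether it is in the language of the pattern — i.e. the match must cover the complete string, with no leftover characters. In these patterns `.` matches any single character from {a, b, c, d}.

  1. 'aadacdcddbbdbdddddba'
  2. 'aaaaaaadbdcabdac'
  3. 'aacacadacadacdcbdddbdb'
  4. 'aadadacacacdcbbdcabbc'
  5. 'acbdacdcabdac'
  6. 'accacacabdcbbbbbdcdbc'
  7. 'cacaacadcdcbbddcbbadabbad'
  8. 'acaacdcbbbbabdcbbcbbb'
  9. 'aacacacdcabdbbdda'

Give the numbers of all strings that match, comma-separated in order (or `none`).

1 → match
2 → no match
3 → match
4 → no match
5 → no match
6 → match
7 → match
8 → match
9 → match

1, 3, 6, 7, 8, 9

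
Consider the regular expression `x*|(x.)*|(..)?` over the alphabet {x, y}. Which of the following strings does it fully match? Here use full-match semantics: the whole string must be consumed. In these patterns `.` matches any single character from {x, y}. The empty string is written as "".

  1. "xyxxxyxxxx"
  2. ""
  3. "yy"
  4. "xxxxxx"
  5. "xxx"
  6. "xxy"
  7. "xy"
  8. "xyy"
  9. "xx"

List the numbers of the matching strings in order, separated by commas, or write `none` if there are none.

1, 2, 3, 4, 5, 7, 9

1 → match
2 → match
3 → match
4 → match
5 → match
6 → no match
7 → match
8 → no match
9 → match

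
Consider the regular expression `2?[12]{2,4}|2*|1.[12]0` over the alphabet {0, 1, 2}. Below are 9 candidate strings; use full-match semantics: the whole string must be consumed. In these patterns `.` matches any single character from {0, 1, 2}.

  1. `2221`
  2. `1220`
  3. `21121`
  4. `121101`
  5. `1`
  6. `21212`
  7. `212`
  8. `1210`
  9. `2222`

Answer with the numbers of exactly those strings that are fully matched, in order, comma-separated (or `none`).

1 → match
2 → match
3 → match
4 → no match
5 → no match
6 → match
7 → match
8 → match
9 → match

1, 2, 3, 6, 7, 8, 9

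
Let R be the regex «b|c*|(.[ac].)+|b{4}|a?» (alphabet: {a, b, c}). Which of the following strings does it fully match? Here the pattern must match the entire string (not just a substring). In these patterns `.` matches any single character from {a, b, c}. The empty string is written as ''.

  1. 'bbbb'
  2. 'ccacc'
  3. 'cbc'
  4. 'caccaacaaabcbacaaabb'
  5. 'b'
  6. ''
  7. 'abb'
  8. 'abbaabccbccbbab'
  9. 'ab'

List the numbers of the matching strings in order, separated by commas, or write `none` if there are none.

1, 5, 6

1 → match
2 → no match
3 → no match
4 → no match
5 → match
6 → match
7 → no match
8 → no match
9 → no match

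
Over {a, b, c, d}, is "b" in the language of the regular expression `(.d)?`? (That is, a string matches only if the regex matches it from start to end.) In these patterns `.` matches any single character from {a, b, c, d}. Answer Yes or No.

No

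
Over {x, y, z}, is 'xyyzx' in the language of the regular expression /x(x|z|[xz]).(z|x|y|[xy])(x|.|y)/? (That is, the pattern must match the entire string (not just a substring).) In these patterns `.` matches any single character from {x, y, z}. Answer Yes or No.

No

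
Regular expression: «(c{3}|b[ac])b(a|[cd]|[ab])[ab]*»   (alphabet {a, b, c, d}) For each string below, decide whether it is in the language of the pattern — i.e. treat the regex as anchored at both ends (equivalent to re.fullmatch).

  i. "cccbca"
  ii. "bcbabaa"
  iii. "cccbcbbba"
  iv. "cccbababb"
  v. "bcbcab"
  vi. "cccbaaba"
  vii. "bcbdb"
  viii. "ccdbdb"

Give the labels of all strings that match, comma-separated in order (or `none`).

i, ii, iii, iv, v, vi, vii

i → match
ii → match
iii → match
iv → match
v → match
vi → match
vii → match
viii → no match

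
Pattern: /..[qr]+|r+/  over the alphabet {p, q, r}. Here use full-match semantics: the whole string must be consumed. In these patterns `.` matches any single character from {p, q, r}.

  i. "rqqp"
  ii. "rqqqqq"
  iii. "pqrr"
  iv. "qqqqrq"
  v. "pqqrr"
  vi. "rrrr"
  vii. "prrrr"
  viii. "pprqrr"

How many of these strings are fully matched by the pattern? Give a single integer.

7

i → no match
ii → match
iii → match
iv → match
v → match
vi → match
vii → match
viii → match
Total matched: 7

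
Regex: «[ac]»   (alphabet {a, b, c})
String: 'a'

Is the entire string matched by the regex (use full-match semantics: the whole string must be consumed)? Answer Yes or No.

Yes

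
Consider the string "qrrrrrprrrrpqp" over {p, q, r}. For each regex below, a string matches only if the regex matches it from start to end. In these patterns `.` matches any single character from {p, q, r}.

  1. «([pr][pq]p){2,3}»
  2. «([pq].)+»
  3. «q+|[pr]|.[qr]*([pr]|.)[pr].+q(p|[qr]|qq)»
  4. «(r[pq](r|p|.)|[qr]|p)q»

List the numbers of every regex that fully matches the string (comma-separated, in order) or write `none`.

3

1 → no match
2 → no match
3 → match
4 → no match — must end with "q"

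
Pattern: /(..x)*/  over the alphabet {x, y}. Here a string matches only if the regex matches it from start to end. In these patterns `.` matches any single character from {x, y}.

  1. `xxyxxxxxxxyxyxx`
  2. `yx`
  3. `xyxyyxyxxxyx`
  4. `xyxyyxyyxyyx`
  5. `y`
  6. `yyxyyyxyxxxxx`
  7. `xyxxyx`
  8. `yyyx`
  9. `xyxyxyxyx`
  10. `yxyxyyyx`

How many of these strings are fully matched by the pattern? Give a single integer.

3

1 → no match
2 → no match
3 → match
4 → match
5 → no match
6 → no match
7 → match
8 → no match
9 → no match
10 → no match
Total matched: 3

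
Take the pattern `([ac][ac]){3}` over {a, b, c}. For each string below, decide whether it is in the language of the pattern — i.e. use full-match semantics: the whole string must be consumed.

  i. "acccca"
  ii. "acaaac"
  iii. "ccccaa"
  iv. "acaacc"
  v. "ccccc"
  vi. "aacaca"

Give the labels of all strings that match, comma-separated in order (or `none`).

i → match
ii → match
iii → match
iv → match
v → no match
vi → match

i, ii, iii, iv, vi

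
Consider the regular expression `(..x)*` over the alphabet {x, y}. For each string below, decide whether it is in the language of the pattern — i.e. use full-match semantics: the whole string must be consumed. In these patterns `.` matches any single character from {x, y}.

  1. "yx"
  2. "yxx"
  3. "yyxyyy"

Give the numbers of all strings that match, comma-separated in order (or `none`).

1. "yx" → no match
2. "yxx" → match
3. "yyxyyy" → no match

2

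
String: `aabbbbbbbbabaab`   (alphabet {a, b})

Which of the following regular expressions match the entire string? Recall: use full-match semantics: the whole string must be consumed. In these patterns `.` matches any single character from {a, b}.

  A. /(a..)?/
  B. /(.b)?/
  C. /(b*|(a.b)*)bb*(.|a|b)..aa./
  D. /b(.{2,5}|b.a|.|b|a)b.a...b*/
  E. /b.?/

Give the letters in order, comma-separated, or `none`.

C

A → no match
B → no match
C → match
D → no match — must start with `b`
E → no match — must start with `b`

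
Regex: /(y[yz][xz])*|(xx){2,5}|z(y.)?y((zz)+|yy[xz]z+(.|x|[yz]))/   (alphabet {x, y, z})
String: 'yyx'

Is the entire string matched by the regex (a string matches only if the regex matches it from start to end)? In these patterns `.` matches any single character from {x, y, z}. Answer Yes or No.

Yes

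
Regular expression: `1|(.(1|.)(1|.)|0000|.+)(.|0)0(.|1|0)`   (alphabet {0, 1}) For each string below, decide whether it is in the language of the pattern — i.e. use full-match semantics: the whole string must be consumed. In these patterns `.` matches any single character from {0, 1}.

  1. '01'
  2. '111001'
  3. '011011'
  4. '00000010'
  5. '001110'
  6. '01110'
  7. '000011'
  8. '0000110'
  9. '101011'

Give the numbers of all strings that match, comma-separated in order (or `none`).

2

1 → no match
2 → match
3 → no match
4 → no match
5 → no match
6 → no match
7 → no match
8 → no match
9 → no match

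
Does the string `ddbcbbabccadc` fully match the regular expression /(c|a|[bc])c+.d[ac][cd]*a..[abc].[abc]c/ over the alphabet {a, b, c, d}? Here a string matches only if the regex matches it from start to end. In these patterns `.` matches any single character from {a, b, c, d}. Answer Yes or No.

No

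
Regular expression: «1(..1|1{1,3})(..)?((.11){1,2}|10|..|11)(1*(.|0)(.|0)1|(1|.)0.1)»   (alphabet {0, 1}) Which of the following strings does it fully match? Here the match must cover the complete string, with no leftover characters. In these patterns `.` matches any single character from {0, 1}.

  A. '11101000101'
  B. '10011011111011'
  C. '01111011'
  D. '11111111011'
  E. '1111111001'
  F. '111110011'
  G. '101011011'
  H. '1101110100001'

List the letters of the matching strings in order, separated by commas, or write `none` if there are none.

B, D, E, F

A → no match
B → match
C → no match — must start with '1'
D → match
E → match
F → match
G → no match
H → no match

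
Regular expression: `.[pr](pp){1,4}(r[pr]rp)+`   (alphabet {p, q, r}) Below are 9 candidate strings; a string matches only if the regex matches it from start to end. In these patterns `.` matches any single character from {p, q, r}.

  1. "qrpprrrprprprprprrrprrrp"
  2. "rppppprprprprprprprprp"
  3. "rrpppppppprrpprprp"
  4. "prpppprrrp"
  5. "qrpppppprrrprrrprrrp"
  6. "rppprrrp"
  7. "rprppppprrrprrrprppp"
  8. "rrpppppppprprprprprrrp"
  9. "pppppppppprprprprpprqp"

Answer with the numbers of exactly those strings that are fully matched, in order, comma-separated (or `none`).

1 → match
2 → match
3 → no match
4. "prpppprrrp" → match
5 → match
6. "rppprrrp" → match
7 → no match — must end with "rp"
8 → match
9 → no match — must end with "rp"

1, 2, 4, 5, 6, 8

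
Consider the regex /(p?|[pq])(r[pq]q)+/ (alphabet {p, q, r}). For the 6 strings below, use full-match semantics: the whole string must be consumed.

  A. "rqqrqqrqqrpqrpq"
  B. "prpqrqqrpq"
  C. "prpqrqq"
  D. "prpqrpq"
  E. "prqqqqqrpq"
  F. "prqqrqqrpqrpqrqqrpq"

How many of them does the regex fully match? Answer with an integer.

5

A → match
B → match
C → match
D → match
E → no match
F → match
Total matched: 5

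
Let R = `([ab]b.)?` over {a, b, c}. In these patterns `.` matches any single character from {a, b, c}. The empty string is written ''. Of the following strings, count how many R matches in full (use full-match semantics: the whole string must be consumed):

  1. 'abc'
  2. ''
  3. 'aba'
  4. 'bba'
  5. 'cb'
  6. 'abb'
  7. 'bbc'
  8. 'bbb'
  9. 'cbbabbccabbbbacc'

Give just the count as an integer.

1 → match
2 → match
3 → match
4 → match
5 → no match
6 → match
7 → match
8 → match
9 → no match
Total matched: 7

7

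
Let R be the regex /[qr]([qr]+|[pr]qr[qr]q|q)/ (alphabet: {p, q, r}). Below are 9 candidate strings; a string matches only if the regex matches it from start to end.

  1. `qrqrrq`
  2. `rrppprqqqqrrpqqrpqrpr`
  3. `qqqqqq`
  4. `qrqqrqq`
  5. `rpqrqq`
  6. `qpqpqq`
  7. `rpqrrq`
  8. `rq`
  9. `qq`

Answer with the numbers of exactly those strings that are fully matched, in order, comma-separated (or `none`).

1 → match
2 → no match
3 → match
4 → match
5 → match
6 → no match
7 → match
8 → match
9 → match

1, 3, 4, 5, 7, 8, 9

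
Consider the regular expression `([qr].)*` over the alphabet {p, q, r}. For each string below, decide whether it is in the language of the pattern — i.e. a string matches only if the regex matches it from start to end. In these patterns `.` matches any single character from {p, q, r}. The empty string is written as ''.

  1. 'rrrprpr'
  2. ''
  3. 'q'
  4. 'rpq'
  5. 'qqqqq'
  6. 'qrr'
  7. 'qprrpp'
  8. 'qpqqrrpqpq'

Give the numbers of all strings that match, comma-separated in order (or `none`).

2

1 → no match
2 → match
3 → no match
4 → no match
5 → no match
6 → no match
7 → no match
8 → no match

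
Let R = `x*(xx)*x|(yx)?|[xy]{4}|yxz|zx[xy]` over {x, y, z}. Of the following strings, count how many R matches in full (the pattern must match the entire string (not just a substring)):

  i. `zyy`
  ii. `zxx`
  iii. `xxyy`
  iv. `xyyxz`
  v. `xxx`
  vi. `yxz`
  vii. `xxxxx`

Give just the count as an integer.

5

i → no match
ii → match
iii → match
iv → no match
v → match
vi → match
vii → match
Total matched: 5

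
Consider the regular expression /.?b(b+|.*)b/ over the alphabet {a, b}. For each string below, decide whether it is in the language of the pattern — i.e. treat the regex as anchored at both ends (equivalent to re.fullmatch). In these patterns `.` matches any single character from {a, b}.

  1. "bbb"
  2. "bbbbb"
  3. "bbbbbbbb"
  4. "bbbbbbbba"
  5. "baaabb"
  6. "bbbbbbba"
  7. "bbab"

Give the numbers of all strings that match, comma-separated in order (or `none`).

1 → match
2 → match
3 → match
4 → no match — must end with "b"
5 → match
6 → no match — must end with "b"
7 → match

1, 2, 3, 5, 7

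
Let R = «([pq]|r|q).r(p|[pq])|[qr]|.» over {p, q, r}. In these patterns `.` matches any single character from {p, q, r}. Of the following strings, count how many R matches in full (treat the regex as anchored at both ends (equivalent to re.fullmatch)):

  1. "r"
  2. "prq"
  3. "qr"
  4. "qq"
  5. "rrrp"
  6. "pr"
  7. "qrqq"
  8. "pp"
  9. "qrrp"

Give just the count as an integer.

1. "r" → match
2. "prq" → no match
3. "qr" → no match
4. "qq" → no match
5. "rrrp" → match
6. "pr" → no match
7. "qrqq" → no match
8. "pp" → no match
9. "qrrp" → match
Total matched: 3

3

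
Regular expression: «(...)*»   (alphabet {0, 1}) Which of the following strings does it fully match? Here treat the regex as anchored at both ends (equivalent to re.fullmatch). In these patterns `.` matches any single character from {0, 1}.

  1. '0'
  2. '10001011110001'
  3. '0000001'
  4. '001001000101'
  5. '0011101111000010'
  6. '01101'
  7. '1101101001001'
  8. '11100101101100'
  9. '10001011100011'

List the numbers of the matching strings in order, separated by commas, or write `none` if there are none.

1 → no match
2 → no match
3 → no match
4 → match
5 → no match
6 → no match
7 → no match
8 → no match
9 → no match

4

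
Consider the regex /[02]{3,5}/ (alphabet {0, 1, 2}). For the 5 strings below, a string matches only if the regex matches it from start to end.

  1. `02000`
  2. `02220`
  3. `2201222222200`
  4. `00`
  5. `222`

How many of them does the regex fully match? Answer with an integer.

1 → match
2 → match
3 → no match
4 → no match
5 → match
Total matched: 3

3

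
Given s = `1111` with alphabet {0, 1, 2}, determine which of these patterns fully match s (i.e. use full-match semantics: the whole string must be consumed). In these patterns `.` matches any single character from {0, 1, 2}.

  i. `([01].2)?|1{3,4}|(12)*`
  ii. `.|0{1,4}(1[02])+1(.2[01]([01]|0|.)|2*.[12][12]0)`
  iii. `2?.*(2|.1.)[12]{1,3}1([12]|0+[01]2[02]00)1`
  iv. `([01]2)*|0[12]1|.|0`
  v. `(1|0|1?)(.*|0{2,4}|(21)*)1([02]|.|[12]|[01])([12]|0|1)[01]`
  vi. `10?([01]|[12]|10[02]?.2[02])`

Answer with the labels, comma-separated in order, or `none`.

i → match
ii → no match
iii → no match
iv → no match
v → match
vi → no match

i, v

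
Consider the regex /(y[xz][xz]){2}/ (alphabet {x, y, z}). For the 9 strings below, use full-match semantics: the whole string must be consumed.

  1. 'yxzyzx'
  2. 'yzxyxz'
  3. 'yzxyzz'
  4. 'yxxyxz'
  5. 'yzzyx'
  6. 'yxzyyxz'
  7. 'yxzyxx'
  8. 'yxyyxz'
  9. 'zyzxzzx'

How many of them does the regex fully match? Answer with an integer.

1 → match
2 → match
3 → match
4 → match
5 → no match
6 → no match
7 → match
8 → no match
9 → no match — must start with 'y'
Total matched: 5

5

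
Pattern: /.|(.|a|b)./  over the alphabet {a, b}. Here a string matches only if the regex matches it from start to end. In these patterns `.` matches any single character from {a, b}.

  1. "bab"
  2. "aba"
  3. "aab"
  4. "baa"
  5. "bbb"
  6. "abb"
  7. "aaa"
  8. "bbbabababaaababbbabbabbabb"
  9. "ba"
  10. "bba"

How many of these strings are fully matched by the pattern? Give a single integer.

1 → no match
2 → no match
3 → no match
4 → no match
5 → no match
6 → no match
7 → no match
8 → no match
9 → match
10 → no match
Total matched: 1

1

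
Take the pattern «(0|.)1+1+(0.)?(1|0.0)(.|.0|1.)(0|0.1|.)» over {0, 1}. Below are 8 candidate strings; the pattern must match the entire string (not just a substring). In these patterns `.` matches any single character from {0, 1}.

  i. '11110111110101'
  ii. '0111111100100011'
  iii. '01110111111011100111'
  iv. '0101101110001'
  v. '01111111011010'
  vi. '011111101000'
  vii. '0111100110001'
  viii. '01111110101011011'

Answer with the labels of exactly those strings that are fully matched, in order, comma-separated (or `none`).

ii, vi, vii, viii

i → no match
ii → match
iii → no match
iv → no match
v → no match
vi → match
vii → match
viii → match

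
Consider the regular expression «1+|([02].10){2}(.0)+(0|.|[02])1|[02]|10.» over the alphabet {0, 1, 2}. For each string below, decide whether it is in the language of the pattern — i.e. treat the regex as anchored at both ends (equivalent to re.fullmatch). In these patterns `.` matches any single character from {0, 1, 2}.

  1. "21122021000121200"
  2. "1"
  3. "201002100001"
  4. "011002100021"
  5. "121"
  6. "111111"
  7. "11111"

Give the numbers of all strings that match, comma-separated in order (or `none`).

1 → no match
2 → match
3 → match
4 → match
5 → no match
6 → match
7 → match

2, 3, 4, 6, 7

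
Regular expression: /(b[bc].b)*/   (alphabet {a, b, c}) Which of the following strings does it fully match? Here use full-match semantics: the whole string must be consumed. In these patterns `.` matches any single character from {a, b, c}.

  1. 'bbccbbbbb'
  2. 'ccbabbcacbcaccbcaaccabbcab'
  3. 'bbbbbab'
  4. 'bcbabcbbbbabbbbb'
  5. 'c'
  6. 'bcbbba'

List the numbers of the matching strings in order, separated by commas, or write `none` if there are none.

none

1 → no match
2 → no match
3 → no match
4 → no match
5 → no match
6 → no match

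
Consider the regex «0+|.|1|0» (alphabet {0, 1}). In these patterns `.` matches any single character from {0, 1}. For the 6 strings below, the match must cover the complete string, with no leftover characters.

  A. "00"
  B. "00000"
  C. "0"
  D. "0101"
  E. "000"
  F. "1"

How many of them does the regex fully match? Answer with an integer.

5

A → match
B → match
C → match
D → no match
E → match
F → match
Total matched: 5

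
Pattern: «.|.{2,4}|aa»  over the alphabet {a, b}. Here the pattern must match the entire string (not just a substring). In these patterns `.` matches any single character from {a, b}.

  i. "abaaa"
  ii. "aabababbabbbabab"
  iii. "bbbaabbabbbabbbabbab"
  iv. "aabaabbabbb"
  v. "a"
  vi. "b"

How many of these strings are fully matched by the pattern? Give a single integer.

i → no match
ii → no match
iii → no match
iv → no match
v → match
vi → match
Total matched: 2

2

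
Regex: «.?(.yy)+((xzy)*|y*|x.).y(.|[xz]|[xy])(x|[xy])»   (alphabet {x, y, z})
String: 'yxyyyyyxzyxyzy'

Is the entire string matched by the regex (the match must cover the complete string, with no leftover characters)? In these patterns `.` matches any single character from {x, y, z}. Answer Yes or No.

Yes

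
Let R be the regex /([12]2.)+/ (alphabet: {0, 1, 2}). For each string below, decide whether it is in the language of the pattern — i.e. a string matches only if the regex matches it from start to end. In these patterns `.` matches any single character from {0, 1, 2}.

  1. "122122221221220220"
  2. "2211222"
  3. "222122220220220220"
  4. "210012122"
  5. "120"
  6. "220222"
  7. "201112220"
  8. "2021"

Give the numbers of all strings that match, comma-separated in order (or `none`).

1 → match
2 → no match
3 → match
4 → no match
5 → match
6 → match
7 → no match
8 → no match

1, 3, 5, 6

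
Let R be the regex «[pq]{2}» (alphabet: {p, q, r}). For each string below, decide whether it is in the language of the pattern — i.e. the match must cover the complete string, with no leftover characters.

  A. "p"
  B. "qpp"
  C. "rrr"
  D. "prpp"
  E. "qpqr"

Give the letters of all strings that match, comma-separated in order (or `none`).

A. "p" → no match
B. "qpp" → no match
C. "rrr" → no match
D. "prpp" → no match
E. "qpqr" → no match

none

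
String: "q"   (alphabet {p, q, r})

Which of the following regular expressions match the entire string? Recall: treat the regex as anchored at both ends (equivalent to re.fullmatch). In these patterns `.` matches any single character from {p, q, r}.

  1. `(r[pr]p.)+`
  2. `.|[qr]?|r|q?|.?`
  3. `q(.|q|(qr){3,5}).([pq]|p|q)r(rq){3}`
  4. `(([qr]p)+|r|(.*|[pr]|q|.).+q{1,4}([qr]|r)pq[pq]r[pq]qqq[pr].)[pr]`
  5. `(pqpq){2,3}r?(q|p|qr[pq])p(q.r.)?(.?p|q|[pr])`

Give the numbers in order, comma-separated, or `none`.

1 → no match — must start with "r"
2 → match
3 → no match — must end with "rq"
4 → no match
5 → no match — must start with "pqpq"

2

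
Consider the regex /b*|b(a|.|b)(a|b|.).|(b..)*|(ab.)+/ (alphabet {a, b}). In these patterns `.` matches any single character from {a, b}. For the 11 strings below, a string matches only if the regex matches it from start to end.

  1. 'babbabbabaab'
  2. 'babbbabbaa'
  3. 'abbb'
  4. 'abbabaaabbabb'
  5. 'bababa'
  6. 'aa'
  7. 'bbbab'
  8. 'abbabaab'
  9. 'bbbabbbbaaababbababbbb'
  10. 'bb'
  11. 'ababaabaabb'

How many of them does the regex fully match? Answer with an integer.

1

1 → no match
2 → no match
3 → no match
4 → no match
5 → no match
6 → no match
7 → no match
8 → no match
9 → no match
10 → match
11 → no match
Total matched: 1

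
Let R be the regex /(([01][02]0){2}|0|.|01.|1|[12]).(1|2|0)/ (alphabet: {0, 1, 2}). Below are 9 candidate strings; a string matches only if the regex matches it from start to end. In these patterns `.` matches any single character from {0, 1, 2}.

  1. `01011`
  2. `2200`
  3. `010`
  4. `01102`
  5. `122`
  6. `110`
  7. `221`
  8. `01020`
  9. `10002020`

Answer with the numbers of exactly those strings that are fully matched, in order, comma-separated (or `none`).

1, 3, 4, 5, 6, 7, 8, 9

1. `01011` → match
2. `2200` → no match
3. `010` → match
4. `01102` → match
5. `122` → match
6. `110` → match
7. `221` → match
8. `01020` → match
9. `10002020` → match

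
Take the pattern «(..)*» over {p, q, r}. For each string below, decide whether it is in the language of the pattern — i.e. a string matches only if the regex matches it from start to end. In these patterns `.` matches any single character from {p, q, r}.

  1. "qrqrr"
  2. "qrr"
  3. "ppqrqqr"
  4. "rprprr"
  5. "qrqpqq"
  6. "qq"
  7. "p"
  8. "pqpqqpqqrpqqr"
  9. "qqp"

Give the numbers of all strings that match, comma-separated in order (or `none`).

4, 5, 6

1 → no match
2 → no match
3 → no match
4 → match
5 → match
6 → match
7 → no match
8 → no match
9 → no match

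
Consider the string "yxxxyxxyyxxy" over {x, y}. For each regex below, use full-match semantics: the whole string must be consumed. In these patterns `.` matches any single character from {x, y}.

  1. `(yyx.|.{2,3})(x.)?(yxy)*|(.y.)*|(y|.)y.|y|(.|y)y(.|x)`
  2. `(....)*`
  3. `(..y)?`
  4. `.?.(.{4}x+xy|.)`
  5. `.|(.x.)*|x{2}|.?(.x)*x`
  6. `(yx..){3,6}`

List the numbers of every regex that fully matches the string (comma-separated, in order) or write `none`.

1 → no match
2 → match
3 → no match
4 → no match
5 → no match
6 → match

2, 6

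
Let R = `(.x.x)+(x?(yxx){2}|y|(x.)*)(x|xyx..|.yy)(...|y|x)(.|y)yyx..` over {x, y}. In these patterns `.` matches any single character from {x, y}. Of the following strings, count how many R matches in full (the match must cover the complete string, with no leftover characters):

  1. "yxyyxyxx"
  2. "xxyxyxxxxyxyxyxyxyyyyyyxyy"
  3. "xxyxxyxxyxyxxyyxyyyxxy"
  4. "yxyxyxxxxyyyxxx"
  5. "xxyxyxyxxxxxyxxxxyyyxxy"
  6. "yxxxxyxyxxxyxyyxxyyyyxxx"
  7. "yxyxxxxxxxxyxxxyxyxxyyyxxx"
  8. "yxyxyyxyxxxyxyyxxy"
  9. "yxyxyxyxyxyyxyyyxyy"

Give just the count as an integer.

1 → no match
2 → match
3 → no match
4 → match
5 → match
6 → match
7 → match
8 → no match
9 → match
Total matched: 6

6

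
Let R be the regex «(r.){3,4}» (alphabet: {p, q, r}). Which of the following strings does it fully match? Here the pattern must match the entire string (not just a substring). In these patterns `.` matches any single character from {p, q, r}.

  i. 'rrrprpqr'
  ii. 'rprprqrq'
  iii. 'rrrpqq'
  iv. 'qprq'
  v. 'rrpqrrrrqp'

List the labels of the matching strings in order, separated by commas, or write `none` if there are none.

ii

i → no match
ii → match
iii → no match
iv → no match — must start with 'r'
v → no match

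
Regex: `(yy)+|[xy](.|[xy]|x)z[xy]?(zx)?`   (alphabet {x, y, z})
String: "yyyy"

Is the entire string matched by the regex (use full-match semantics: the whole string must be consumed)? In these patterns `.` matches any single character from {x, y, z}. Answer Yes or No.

Yes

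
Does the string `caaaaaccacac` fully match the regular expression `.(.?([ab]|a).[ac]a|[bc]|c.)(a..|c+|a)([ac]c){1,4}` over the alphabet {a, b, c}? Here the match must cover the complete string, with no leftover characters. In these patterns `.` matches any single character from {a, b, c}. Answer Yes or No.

Yes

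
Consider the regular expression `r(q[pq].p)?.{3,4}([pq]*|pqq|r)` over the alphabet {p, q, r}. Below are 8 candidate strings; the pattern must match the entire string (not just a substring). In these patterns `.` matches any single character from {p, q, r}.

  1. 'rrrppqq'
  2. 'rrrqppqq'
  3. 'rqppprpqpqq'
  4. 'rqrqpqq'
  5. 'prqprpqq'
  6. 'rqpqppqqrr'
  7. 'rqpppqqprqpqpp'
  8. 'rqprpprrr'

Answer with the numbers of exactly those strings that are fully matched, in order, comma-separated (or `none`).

1, 2, 3, 4, 6, 7, 8

1 → match
2 → match
3 → match
4 → match
5 → no match — must start with 'r'
6 → match
7 → match
8 → match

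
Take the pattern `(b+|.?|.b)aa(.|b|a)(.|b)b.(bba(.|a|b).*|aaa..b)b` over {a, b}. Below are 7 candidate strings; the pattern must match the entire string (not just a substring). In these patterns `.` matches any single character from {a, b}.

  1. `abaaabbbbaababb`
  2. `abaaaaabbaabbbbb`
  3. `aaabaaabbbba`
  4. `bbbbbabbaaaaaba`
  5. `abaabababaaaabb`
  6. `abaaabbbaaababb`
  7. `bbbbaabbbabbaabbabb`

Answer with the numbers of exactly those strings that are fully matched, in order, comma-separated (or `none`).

6, 7

1 → no match
2 → no match
3. `aaabaaabbbba` → no match — must end with `b`
4 → no match — must end with `b`
5 → no match
6 → match
7 → match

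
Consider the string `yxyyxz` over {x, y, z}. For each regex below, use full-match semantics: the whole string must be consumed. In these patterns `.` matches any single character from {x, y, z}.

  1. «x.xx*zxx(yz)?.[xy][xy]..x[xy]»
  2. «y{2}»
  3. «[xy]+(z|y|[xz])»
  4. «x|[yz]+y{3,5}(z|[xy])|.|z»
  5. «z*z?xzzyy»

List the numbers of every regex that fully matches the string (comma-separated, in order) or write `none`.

3

1 → no match — must start with `x`
2 → no match — must end with `y`
3 → match
4 → no match
5 → no match — must end with `xzzyy`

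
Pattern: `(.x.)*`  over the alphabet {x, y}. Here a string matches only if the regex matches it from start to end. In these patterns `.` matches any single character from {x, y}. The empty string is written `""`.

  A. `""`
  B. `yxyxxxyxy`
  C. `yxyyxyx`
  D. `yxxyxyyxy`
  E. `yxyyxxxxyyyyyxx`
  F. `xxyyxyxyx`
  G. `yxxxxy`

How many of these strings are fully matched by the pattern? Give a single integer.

A. `""` → match
B. `yxyxxxyxy` → match
C. `yxyyxyx` → no match
D. `yxxyxyyxy` → match
E → no match
F. `xxyyxyxyx` → no match
G. `yxxxxy` → match
Total matched: 4

4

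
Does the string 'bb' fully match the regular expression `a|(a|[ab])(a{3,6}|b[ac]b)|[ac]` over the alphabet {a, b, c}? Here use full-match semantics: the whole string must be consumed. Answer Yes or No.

No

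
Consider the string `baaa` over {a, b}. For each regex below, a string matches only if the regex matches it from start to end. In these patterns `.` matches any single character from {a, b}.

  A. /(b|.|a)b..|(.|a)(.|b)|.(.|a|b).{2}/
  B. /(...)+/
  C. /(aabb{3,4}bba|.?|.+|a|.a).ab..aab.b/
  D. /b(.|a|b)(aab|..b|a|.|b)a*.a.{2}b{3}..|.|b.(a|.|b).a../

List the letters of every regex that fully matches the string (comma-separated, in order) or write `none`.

A → match
B → no match
C → no match — must end with `b`
D → no match

A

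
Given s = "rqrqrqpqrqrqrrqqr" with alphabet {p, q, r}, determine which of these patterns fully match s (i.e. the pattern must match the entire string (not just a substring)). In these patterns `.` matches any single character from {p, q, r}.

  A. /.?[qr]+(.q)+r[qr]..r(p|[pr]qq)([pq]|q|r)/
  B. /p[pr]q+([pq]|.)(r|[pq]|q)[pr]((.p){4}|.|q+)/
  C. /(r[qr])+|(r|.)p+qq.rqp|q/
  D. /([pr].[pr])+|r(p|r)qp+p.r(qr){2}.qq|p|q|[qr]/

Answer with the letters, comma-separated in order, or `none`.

A

A → match
B → no match — must start with "p"
C → no match
D → no match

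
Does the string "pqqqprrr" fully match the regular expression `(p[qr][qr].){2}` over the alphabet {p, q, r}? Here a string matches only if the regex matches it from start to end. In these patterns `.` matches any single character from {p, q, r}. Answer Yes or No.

Yes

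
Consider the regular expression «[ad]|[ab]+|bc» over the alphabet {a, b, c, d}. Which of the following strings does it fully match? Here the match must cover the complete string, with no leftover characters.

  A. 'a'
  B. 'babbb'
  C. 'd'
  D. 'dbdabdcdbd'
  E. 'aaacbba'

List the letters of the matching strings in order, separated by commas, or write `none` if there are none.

A. 'a' → match
B. 'babbb' → match
C. 'd' → match
D. 'dbdabdcdbd' → no match
E. 'aaacbba' → no match

A, B, C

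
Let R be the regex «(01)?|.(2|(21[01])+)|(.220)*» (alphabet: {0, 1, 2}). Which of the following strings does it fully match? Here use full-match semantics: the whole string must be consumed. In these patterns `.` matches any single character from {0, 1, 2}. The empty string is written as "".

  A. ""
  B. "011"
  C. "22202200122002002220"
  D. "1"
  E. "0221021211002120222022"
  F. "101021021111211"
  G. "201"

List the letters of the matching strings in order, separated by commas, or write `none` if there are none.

A → match
B → no match
C → no match
D → no match
E → no match
F → no match
G → no match

A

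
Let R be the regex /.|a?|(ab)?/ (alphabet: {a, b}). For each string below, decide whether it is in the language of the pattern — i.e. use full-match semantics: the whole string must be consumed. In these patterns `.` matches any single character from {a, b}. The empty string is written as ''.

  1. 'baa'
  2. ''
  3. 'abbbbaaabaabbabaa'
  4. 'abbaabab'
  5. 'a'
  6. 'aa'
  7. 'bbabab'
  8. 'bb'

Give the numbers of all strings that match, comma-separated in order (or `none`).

1 → no match
2 → match
3 → no match
4 → no match
5 → match
6 → no match
7 → no match
8 → no match

2, 5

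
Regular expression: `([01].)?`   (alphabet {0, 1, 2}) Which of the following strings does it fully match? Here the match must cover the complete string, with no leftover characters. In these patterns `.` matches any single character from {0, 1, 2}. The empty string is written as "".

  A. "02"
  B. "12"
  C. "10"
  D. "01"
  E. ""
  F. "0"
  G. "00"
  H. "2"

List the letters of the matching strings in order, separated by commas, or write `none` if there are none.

A → match
B → match
C → match
D → match
E → match
F → no match
G → match
H → no match

A, B, C, D, E, G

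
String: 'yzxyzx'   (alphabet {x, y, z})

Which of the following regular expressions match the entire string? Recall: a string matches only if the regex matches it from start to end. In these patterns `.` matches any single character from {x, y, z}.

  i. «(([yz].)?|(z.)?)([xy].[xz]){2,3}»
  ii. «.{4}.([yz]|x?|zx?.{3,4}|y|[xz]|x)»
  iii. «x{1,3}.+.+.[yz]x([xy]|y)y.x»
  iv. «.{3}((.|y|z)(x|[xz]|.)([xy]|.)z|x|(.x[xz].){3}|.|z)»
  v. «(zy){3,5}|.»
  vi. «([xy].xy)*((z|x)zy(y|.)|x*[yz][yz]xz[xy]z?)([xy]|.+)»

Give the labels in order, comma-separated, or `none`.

i, ii

i → match
ii → match
iii → no match — must start with 'x'
iv → no match
v → no match
vi → no match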